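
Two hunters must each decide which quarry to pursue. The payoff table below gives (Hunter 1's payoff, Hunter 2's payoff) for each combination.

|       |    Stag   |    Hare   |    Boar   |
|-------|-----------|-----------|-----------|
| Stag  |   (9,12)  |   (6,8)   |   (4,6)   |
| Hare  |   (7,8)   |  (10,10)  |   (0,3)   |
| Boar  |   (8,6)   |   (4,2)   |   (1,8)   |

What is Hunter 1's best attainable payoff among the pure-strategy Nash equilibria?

10

Both Stag is a pure NE (Hunter 1: 9 ≥ 8; Hunter 2: 12 ≥ 8). Hunter 1 gets 9.
Both Hare is a pure NE (Hunter 1: 10 ≥ 6; Hunter 2: 10 ≥ 8). Hunter 1 gets 10.
Every other cell has a profitable deviation for at least one player. Highest of {9, 10} is 10.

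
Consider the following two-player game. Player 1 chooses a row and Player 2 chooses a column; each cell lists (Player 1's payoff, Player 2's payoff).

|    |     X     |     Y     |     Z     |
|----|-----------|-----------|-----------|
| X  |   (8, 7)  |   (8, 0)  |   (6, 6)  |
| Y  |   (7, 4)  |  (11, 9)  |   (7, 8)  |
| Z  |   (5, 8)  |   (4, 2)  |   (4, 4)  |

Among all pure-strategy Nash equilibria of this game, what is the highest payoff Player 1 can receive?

Both X is a pure NE (Player 1: 8 ≥ 7; Player 2: 7 ≥ 6). Player 1 gets 8.
Both Y is a pure NE (Player 1: 11 ≥ 8; Player 2: 9 ≥ 8). Player 1 gets 11.
Every other cell has a profitable deviation for at least one player. Highest of {8, 11} is 11.

11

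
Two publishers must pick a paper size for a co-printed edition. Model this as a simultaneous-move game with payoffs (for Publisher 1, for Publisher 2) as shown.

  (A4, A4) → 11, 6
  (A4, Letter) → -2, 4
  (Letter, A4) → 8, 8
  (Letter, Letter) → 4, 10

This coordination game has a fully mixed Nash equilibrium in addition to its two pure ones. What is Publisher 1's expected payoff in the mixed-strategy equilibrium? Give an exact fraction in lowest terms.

20/3

Publisher 2 mixes with probability q on A4, chosen so Publisher 1 is indifferent: 11q + (-2)(1−q) = 8q + 4(1−q) gives q = 2/3.
Publisher 1's expected payoff (from either row, since indifferent) is 11·2/3 + (-2)·1/3 = 20/3.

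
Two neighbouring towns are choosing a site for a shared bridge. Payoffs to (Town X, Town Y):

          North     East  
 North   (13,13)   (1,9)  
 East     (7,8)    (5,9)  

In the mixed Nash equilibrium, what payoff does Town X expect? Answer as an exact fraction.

29/5

Town Y mixes with probability q on North, chosen so Town X is indifferent: 13q + 1(1−q) = 7q + 5(1−q) gives q = 2/5.
Town X's expected payoff (from either row, since indifferent) is 13·2/5 + 1·3/5 = 29/5.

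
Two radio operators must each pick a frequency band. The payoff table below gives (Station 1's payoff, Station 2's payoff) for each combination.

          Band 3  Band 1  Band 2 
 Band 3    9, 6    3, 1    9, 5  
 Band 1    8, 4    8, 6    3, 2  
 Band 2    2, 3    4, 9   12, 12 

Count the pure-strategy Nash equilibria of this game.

Both Band 3: Station 1 gets 9 (best alternative 8); Station 2 gets 6 (best alternative 5). Neither deviates — NE.
Both Band 1: Station 1 gets 8 (best alternative 4); Station 2 gets 6 (best alternative 4). Neither deviates — NE.
Both Band 2: Station 1 gets 12 (best alternative 9); Station 2 gets 12 (best alternative 9). Neither deviates — NE.
(Band 2, Band 1) is not a NE: Station 1 would switch to Band 1 (8 > 4).
No other cell survives both best-response checks, so there are 3 pure NE.

3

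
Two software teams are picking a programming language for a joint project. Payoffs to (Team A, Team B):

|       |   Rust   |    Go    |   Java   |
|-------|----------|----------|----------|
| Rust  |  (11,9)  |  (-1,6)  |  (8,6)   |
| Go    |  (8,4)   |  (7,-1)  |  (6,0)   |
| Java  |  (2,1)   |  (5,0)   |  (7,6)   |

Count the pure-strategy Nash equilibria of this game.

Both Rust: Team A gets 11 (best alternative 8); Team B gets 9 (best alternative 6). Neither deviates — NE.
Both Go is not a NE: Team B would switch to Rust (4 > -1).
No other cell survives both best-response checks, so there is 1 pure NE.

1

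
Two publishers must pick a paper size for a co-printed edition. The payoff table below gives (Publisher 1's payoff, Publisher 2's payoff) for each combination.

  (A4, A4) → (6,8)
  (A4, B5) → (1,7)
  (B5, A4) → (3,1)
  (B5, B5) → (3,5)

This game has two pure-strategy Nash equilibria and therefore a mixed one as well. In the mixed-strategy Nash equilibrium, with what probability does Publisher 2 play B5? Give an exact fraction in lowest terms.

3/5

Publisher 2's mix q on A4 must make Publisher 1 indifferent between A4 and B5.
Publisher 1's payoff from A4: 6q + 1(1−q). From B5: 3q + 3(1−q).
Set equal: 3q = 2(1−q) → q = 2/5.
Probability on B5 is 1 − 2/5 = 3/5.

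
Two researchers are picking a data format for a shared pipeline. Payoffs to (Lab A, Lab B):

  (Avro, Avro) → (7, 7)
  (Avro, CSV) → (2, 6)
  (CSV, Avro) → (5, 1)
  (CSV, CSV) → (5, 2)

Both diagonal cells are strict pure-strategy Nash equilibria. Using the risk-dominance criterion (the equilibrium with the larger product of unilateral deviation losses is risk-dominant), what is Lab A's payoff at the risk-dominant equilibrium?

At both Avro: Lab A loses 7 − 5 = 2 by deviating; Lab B loses 7 − 6 = 1. Product = 2·1 = 2.
At both CSV: Lab A loses 5 − 2 = 3 by deviating; Lab B loses 2 − 1 = 1. Product = 3·1 = 3.
3 > 2, so both CSV is risk-dominant. Lab A's payoff there is 5.

5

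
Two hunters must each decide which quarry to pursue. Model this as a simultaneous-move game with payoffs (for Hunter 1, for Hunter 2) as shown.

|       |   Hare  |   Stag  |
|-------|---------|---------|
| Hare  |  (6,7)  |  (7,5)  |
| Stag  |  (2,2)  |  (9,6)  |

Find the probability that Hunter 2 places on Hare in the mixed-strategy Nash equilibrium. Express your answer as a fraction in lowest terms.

1/3

Hunter 2's mix q on Hare must make Hunter 1 indifferent between Hare and Stag.
Hunter 1's payoff from Hare: 6q + 7(1−q). From Stag: 2q + 9(1−q).
Set equal: 4q = 2(1−q) → q = 2/6 = 1/3.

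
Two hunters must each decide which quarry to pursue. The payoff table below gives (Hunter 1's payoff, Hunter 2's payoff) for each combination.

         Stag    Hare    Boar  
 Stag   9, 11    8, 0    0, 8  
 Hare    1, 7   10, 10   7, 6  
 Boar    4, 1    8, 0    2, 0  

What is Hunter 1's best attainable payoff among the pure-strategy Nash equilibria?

10

Both Stag is a pure NE (Hunter 1: 9 ≥ 4; Hunter 2: 11 ≥ 8). Hunter 1 gets 9.
Both Hare is a pure NE (Hunter 1: 10 ≥ 8; Hunter 2: 10 ≥ 7). Hunter 1 gets 10.
Every other cell has a profitable deviation for at least one player. Highest of {9, 10} is 10.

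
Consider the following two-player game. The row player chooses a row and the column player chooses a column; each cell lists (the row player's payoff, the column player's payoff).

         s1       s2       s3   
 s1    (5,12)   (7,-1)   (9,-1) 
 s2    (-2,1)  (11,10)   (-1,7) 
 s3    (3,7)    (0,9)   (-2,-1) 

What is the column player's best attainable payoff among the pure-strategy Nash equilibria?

Both s1 is a pure NE (the row player: 5 ≥ 3; the column player: 12 ≥ -1). The column player gets 12.
Both s2 is a pure NE (the row player: 11 ≥ 7; the column player: 10 ≥ 7). The column player gets 10.
Every other cell has a profitable deviation for at least one player. Highest of {12, 10} is 12.

12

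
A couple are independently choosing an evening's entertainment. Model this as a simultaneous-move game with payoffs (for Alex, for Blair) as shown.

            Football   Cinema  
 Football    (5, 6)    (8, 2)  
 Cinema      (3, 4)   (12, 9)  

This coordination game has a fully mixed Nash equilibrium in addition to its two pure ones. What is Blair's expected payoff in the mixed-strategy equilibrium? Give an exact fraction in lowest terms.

Alex mixes with probability p on Football, chosen so Blair is indifferent: 6p + 4(1−p) = 2p + 9(1−p) gives p = 5/9.
Blair's expected payoff is 6·5/9 + 4·4/9 = 46/9.

46/9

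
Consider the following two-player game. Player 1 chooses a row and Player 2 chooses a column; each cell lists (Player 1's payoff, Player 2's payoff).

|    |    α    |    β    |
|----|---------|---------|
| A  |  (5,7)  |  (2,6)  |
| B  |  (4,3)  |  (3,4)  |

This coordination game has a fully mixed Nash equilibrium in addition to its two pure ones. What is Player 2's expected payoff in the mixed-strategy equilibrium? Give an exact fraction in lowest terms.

Player 1 mixes with probability p on A, chosen so Player 2 is indifferent: 7p + 3(1−p) = 6p + 4(1−p) gives p = 1/2.
Player 2's expected payoff is 7·1/2 + 3·1/2 = 5.

5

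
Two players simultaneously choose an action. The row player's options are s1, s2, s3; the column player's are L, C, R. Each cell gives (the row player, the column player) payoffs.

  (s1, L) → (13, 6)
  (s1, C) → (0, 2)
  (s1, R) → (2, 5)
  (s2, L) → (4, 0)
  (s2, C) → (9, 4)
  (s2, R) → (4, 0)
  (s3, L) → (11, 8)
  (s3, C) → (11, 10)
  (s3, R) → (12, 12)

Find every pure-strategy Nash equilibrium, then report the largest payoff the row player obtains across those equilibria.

13

(s1, L) is a pure NE (the row player: 13 ≥ 11; the column player: 6 ≥ 5). The row player gets 13.
(s3, R) is a pure NE (the row player: 12 ≥ 4; the column player: 12 ≥ 10). The row player gets 12.
Every other cell has a profitable deviation for at least one player. Highest of {13, 12} is 13.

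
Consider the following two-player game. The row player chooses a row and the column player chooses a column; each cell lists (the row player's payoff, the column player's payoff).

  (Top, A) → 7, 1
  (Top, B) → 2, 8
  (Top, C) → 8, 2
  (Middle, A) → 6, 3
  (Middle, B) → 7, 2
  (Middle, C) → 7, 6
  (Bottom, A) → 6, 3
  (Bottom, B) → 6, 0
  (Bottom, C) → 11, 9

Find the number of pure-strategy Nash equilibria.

(Bottom, C): the row player gets 11 (best alternative 8); the column player gets 9 (best alternative 3). Neither deviates — NE.
(Middle, B) is not a NE: the column player would switch to C (6 > 2).
No other cell survives both best-response checks, so there is 1 pure NE.

1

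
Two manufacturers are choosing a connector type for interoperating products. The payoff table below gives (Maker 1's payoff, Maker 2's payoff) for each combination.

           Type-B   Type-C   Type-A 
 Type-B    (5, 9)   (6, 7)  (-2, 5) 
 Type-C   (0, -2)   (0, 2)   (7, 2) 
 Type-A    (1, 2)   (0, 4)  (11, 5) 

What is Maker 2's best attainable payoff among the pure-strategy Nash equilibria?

9

Both Type-B is a pure NE (Maker 1: 5 ≥ 1; Maker 2: 9 ≥ 7). Maker 2 gets 9.
Both Type-A is a pure NE (Maker 1: 11 ≥ 7; Maker 2: 5 ≥ 4). Maker 2 gets 5.
Every other cell has a profitable deviation for at least one player. Highest of {9, 5} is 9.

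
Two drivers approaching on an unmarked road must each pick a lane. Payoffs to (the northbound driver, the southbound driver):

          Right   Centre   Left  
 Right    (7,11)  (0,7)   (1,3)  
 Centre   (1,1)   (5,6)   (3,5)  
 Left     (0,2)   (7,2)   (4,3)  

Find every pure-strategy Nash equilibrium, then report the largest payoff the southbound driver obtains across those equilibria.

11

Both Right is a pure NE (the northbound driver: 7 ≥ 1; the southbound driver: 11 ≥ 7). The southbound driver gets 11.
Both Left is a pure NE (the northbound driver: 4 ≥ 3; the southbound driver: 3 ≥ 2). The southbound driver gets 3.
Every other cell has a profitable deviation for at least one player. Highest of {11, 3} is 11.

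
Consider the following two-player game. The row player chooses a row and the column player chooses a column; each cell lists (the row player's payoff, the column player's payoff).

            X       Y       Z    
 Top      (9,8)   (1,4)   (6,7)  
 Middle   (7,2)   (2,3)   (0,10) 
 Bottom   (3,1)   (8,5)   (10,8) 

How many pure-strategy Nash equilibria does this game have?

(Top, X): the row player gets 9 (best alternative 7); the column player gets 8 (best alternative 7). Neither deviates — NE.
(Bottom, Z): the row player gets 10 (best alternative 6); the column player gets 8 (best alternative 5). Neither deviates — NE.
(Middle, Y) is not a NE: the row player would switch to Bottom (8 > 2).
No other cell survives both best-response checks, so there are 2 pure NE.

2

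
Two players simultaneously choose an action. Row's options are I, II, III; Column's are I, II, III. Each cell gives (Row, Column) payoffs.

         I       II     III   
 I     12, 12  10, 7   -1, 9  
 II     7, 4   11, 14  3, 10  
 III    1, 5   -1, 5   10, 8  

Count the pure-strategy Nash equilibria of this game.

Both I: Row gets 12 (best alternative 7); Column gets 12 (best alternative 9). Neither deviates — NE.
Both II: Row gets 11 (best alternative 10); Column gets 14 (best alternative 10). Neither deviates — NE.
Both III: Row gets 10 (best alternative 3); Column gets 8 (best alternative 5). Neither deviates — NE.
(II, III) is not a NE: Row would switch to III (10 > 3).
No other cell survives both best-response checks, so there are 3 pure NE.

3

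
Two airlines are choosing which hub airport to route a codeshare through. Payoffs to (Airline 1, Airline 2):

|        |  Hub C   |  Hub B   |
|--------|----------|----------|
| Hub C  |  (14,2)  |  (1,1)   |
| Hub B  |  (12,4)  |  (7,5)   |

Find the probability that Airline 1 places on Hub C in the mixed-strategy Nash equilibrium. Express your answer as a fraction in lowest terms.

1/2

Airline 1's mix p on Hub C must make Airline 2 indifferent between Hub C and Hub B.
Airline 2's payoff from Hub C: 2p + 4(1−p). From Hub B: 1p + 5(1−p).
Set equal: 1p = 1(1−p) → p = 1/2.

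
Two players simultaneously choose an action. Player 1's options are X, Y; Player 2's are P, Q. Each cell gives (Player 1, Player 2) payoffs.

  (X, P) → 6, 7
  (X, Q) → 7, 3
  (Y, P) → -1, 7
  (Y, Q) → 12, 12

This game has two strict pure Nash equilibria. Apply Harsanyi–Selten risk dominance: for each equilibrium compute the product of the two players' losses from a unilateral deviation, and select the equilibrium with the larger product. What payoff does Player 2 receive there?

7

At (X, P): Player 1 loses 6 − (-1) = 7 by deviating; Player 2 loses 7 − 3 = 4. Product = 7·4 = 28.
At (Y, Q): Player 1 loses 12 − 7 = 5 by deviating; Player 2 loses 12 − 7 = 5. Product = 5·5 = 25.
28 > 25, so (X, P) is risk-dominant. Player 2's payoff there is 7.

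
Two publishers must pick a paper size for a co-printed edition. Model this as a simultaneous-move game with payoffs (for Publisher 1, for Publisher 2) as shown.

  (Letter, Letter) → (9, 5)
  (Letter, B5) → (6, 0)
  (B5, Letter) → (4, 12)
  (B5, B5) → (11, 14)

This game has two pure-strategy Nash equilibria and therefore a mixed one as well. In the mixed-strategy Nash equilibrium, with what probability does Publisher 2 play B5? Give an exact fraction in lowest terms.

1/2

Publisher 2's mix q on Letter must make Publisher 1 indifferent between Letter and B5.
Publisher 1's payoff from Letter: 9q + 6(1−q). From B5: 4q + 11(1−q).
Set equal: 5q = 5(1−q) → q = 5/10 = 1/2.
Probability on B5 is 1 − 1/2 = 1/2.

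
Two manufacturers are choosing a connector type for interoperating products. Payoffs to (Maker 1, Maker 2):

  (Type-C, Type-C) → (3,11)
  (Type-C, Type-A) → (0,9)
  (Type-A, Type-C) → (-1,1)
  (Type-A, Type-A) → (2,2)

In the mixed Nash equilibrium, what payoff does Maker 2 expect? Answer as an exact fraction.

13/3

Maker 1 mixes with probability p on Type-C, chosen so Maker 2 is indifferent: 11p + 1(1−p) = 9p + 2(1−p) gives p = 1/3.
Maker 2's expected payoff is 11·1/3 + 1·2/3 = 13/3.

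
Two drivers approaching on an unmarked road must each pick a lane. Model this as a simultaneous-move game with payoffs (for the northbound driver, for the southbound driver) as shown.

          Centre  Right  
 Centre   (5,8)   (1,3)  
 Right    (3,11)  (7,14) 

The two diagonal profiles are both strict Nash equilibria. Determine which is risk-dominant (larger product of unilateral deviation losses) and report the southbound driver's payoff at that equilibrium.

14

At both Centre: the northbound driver loses 5 − 3 = 2 by deviating; the southbound driver loses 8 − 3 = 5. Product = 2·5 = 10.
At both Right: the northbound driver loses 7 − 1 = 6 by deviating; the southbound driver loses 14 − 11 = 3. Product = 6·3 = 18.
18 > 10, so both Right is risk-dominant. The southbound driver's payoff there is 14.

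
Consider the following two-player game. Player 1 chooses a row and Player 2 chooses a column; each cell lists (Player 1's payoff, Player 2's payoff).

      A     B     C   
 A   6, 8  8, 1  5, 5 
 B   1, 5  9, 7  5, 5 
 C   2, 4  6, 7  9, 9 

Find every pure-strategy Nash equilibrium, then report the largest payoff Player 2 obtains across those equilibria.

Both A is a pure NE (Player 1: 6 ≥ 2; Player 2: 8 ≥ 5). Player 2 gets 8.
Both B is a pure NE (Player 1: 9 ≥ 8; Player 2: 7 ≥ 5). Player 2 gets 7.
Both C is a pure NE (Player 1: 9 ≥ 5; Player 2: 9 ≥ 7). Player 2 gets 9.
Every other cell has a profitable deviation for at least one player. Highest of {8, 7, 9} is 9.

9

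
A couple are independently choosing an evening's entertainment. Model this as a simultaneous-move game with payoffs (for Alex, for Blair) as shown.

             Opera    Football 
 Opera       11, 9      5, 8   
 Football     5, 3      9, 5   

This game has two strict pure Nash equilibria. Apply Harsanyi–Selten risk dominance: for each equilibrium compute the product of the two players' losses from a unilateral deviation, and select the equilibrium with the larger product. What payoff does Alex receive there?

9

At both Opera: Alex loses 11 − 5 = 6 by deviating; Blair loses 9 − 8 = 1. Product = 6·1 = 6.
At both Football: Alex loses 9 − 5 = 4 by deviating; Blair loses 5 − 3 = 2. Product = 4·2 = 8.
8 > 6, so both Football is risk-dominant. Alex's payoff there is 9.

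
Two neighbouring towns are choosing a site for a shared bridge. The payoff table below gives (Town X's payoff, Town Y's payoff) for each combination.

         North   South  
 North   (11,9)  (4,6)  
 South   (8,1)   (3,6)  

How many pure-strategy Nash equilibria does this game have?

1

Both North: Town X gets 11 (best alternative 8); Town Y gets 9 (best alternative 6). Neither deviates — NE.
Both South is not a NE: Town X would switch to North (4 > 3).
No other cell survives both best-response checks, so there is 1 pure NE.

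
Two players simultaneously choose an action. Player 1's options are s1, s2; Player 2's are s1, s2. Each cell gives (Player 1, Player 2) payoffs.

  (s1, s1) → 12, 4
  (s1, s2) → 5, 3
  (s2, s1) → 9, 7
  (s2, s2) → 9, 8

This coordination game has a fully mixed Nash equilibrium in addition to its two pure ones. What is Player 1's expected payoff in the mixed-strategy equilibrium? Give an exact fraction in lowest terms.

Player 2 mixes with probability q on s1, chosen so Player 1 is indifferent: 12q + 5(1−q) = 9q + 9(1−q) gives q = 4/7.
Player 1's expected payoff (from either row, since indifferent) is 12·4/7 + 5·3/7 = 9.

9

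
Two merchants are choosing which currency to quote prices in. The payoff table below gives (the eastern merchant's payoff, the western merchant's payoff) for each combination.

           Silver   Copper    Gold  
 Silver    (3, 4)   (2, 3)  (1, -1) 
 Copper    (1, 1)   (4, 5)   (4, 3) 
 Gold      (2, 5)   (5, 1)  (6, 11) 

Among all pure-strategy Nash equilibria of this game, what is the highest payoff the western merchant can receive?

11

Both Silver is a pure NE (the eastern merchant: 3 ≥ 2; the western merchant: 4 ≥ 3). The western merchant gets 4.
Both Gold is a pure NE (the eastern merchant: 6 ≥ 4; the western merchant: 11 ≥ 5). The western merchant gets 11.
Every other cell has a profitable deviation for at least one player. Highest of {4, 11} is 11.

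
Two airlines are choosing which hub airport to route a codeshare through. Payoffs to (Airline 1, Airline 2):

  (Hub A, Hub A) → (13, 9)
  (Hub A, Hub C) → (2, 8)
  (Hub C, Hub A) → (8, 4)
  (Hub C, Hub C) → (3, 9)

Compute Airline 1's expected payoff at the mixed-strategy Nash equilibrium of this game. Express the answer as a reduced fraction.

23/6

Airline 2 mixes with probability q on Hub A, chosen so Airline 1 is indifferent: 13q + 2(1−q) = 8q + 3(1−q) gives q = 1/6.
Airline 1's expected payoff (from either row, since indifferent) is 13·1/6 + 2·5/6 = 23/6.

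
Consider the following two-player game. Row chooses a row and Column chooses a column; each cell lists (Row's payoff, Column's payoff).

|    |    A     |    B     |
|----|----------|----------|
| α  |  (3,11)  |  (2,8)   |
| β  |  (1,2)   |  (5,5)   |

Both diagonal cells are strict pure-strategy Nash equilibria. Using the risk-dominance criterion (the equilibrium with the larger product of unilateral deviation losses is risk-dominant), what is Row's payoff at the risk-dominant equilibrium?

At (α, A): Row loses 3 − 1 = 2 by deviating; Column loses 11 − 8 = 3. Product = 2·3 = 6.
At (β, B): Row loses 5 − 2 = 3 by deviating; Column loses 5 − 2 = 3. Product = 3·3 = 9.
9 > 6, so (β, B) is risk-dominant. Row's payoff there is 5.

5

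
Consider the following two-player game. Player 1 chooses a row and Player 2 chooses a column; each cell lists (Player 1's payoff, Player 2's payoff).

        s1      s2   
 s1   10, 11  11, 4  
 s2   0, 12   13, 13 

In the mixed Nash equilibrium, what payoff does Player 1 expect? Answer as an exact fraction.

Player 2 mixes with probability q on s1, chosen so Player 1 is indifferent: 10q + 11(1−q) = 0q + 13(1−q) gives q = 1/6.
Player 1's expected payoff (from either row, since indifferent) is 10·1/6 + 11·5/6 = 65/6.

65/6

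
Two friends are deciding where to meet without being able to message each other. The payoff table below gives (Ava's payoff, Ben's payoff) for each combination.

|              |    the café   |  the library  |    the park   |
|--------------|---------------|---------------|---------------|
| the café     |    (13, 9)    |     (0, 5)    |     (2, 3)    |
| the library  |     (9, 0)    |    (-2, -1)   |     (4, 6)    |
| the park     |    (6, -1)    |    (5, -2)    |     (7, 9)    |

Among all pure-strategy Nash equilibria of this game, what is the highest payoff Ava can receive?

Both the café is a pure NE (Ava: 13 ≥ 9; Ben: 9 ≥ 5). Ava gets 13.
Both the park is a pure NE (Ava: 7 ≥ 4; Ben: 9 ≥ -1). Ava gets 7.
Every other cell has a profitable deviation for at least one player. Highest of {13, 7} is 13.

13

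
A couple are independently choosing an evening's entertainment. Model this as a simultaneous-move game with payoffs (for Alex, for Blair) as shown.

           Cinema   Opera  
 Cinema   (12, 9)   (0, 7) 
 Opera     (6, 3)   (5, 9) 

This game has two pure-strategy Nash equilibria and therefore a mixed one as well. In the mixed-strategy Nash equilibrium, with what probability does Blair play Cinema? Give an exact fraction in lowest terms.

5/11

Blair's mix q on Cinema must make Alex indifferent between Cinema and Opera.
Alex's payoff from Cinema: 12q + 0(1−q). From Opera: 6q + 5(1−q).
Set equal: 6q = 5(1−q) → q = 5/11.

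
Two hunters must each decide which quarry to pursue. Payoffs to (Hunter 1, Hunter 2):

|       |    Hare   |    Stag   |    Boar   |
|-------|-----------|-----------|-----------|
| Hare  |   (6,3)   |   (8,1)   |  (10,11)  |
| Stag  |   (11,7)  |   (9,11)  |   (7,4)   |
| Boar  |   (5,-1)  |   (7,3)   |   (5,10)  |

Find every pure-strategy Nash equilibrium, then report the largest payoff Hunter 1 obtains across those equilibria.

(Hare, Boar) is a pure NE (Hunter 1: 10 ≥ 7; Hunter 2: 11 ≥ 3). Hunter 1 gets 10.
Both Stag is a pure NE (Hunter 1: 9 ≥ 8; Hunter 2: 11 ≥ 7). Hunter 1 gets 9.
Every other cell has a profitable deviation for at least one player. Highest of {10, 9} is 10.

10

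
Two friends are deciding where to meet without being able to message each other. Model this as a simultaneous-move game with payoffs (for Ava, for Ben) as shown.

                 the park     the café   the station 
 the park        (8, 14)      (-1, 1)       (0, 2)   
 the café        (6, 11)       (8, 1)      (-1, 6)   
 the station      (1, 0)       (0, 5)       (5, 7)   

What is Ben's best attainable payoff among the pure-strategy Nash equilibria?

14

Both the park is a pure NE (Ava: 8 ≥ 6; Ben: 14 ≥ 2). Ben gets 14.
Both the station is a pure NE (Ava: 5 ≥ 0; Ben: 7 ≥ 5). Ben gets 7.
Every other cell has a profitable deviation for at least one player. Highest of {14, 7} is 14.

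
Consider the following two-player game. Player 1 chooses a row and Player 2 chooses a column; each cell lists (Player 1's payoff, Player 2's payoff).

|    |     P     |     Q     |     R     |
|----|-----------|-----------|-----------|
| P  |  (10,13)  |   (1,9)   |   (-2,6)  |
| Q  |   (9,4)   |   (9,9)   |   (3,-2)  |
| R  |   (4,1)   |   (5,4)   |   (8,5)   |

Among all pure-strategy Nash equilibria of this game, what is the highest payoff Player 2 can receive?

13

Both P is a pure NE (Player 1: 10 ≥ 9; Player 2: 13 ≥ 9). Player 2 gets 13.
Both Q is a pure NE (Player 1: 9 ≥ 5; Player 2: 9 ≥ 4). Player 2 gets 9.
Both R is a pure NE (Player 1: 8 ≥ 3; Player 2: 5 ≥ 4). Player 2 gets 5.
Every other cell has a profitable deviation for at least one player. Highest of {13, 9, 5} is 13.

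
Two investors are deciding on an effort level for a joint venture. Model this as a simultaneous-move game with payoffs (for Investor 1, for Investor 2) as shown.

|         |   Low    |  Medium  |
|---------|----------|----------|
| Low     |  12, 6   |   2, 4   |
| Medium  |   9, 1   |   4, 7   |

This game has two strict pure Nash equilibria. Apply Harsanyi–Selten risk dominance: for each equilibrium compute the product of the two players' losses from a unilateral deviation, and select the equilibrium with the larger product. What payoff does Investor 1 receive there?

At both Low: Investor 1 loses 12 − 9 = 3 by deviating; Investor 2 loses 6 − 4 = 2. Product = 3·2 = 6.
At both Medium: Investor 1 loses 4 − 2 = 2 by deviating; Investor 2 loses 7 − 1 = 6. Product = 2·6 = 12.
12 > 6, so both Medium is risk-dominant. Investor 1's payoff there is 4.

4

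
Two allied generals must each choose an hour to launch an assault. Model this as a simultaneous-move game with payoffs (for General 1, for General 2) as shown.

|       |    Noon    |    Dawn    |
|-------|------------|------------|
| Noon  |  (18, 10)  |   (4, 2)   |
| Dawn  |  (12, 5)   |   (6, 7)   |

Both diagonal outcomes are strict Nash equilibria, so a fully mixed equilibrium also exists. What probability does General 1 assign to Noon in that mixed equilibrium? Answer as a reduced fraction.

General 1's mix p on Noon must make General 2 indifferent between Noon and Dawn.
General 2's payoff from Noon: 10p + 5(1−p). From Dawn: 2p + 7(1−p).
Set equal: 8p = 2(1−p) → p = 2/10 = 1/5.

1/5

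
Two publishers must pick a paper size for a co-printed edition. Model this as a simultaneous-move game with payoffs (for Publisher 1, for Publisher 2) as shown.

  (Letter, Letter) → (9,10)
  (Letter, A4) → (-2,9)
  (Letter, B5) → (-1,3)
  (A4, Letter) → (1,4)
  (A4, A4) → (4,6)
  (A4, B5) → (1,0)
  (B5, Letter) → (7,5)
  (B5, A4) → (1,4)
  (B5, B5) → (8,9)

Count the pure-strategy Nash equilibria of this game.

3

Both Letter: Publisher 1 gets 9 (best alternative 7); Publisher 2 gets 10 (best alternative 9). Neither deviates — NE.
Both A4: Publisher 1 gets 4 (best alternative 1); Publisher 2 gets 6 (best alternative 4). Neither deviates — NE.
Both B5: Publisher 1 gets 8 (best alternative 1); Publisher 2 gets 9 (best alternative 5). Neither deviates — NE.
(Letter, B5) is not a NE: Publisher 1 would switch to B5 (8 > -1).
No other cell survives both best-response checks, so there are 3 pure NE.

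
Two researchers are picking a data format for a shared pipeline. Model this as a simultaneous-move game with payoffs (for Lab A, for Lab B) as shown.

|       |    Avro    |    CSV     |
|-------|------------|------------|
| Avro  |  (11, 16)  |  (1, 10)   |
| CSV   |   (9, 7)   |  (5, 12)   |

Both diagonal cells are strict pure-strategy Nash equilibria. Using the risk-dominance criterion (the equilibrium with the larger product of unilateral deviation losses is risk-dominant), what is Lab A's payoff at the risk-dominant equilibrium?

At both Avro: Lab A loses 11 − 9 = 2 by deviating; Lab B loses 16 − 10 = 6. Product = 2·6 = 12.
At both CSV: Lab A loses 5 − 1 = 4 by deviating; Lab B loses 12 − 7 = 5. Product = 4·5 = 20.
20 > 12, so both CSV is risk-dominant. Lab A's payoff there is 5.

5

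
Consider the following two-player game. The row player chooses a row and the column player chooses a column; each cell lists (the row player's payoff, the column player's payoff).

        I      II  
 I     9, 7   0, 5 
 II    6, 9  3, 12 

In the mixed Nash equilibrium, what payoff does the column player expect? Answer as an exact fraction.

The row player mixes with probability p on I, chosen so the column player is indifferent: 7p + 9(1−p) = 5p + 12(1−p) gives p = 3/5.
The column player's expected payoff is 7·3/5 + 9·2/5 = 39/5.

39/5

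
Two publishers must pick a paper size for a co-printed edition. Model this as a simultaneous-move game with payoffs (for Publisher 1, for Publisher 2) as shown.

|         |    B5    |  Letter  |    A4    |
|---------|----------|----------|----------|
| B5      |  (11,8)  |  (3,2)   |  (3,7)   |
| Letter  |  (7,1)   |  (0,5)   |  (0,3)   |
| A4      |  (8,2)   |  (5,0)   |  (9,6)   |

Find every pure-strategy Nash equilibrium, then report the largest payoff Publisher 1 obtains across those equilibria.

11

Both B5 is a pure NE (Publisher 1: 11 ≥ 8; Publisher 2: 8 ≥ 7). Publisher 1 gets 11.
Both A4 is a pure NE (Publisher 1: 9 ≥ 3; Publisher 2: 6 ≥ 2). Publisher 1 gets 9.
Every other cell has a profitable deviation for at least one player. Highest of {11, 9} is 11.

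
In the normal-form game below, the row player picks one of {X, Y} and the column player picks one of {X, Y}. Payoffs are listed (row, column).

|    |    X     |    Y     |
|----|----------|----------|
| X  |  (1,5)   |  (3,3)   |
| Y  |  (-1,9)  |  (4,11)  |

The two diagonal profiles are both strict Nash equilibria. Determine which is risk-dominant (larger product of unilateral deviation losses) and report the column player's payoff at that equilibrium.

5

At both X: the row player loses 1 − (-1) = 2 by deviating; the column player loses 5 − 3 = 2. Product = 2·2 = 4.
At both Y: the row player loses 4 − 3 = 1 by deviating; the column player loses 11 − 9 = 2. Product = 1·2 = 2.
4 > 2, so both X is risk-dominant. The column player's payoff there is 5.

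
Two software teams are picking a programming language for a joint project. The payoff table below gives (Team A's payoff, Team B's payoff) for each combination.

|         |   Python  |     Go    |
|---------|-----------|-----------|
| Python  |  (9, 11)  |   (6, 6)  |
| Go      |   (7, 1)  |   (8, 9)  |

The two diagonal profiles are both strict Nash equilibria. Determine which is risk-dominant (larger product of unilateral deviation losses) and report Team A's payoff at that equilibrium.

8

At both Python: Team A loses 9 − 7 = 2 by deviating; Team B loses 11 − 6 = 5. Product = 2·5 = 10.
At both Go: Team A loses 8 − 6 = 2 by deviating; Team B loses 9 − 1 = 8. Product = 2·8 = 16.
16 > 10, so both Go is risk-dominant. Team A's payoff there is 8.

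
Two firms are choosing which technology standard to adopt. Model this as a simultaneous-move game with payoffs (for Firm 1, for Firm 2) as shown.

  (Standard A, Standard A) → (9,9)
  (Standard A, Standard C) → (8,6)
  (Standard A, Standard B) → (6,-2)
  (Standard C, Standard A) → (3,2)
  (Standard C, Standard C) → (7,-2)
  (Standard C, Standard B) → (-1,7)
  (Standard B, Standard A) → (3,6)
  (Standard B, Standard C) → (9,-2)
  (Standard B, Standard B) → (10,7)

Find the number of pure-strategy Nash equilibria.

Both Standard A: Firm 1 gets 9 (best alternative 3); Firm 2 gets 9 (best alternative 6). Neither deviates — NE.
Both Standard B: Firm 1 gets 10 (best alternative 6); Firm 2 gets 7 (best alternative 6). Neither deviates — NE.
Both Standard C is not a NE: Firm 1 would switch to Standard B (9 > 7).
No other cell survives both best-response checks, so there are 2 pure NE.

2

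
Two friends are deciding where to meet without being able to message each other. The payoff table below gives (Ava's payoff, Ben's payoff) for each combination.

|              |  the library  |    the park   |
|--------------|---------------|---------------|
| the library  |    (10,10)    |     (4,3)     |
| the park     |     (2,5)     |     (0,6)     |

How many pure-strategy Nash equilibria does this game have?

1

Both the library: Ava gets 10 (best alternative 2); Ben gets 10 (best alternative 3). Neither deviates — NE.
Both the park is not a NE: Ava would switch to the library (4 > 0).
No other cell survives both best-response checks, so there is 1 pure NE.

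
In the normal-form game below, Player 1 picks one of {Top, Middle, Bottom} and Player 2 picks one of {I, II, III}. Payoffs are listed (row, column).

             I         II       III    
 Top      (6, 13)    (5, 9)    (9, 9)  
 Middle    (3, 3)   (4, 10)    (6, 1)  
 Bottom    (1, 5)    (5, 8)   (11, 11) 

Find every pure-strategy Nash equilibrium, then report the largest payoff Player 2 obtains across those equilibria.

13

(Top, I) is a pure NE (Player 1: 6 ≥ 3; Player 2: 13 ≥ 9). Player 2 gets 13.
(Bottom, III) is a pure NE (Player 1: 11 ≥ 9; Player 2: 11 ≥ 8). Player 2 gets 11.
Every other cell has a profitable deviation for at least one player. Highest of {13, 11} is 13.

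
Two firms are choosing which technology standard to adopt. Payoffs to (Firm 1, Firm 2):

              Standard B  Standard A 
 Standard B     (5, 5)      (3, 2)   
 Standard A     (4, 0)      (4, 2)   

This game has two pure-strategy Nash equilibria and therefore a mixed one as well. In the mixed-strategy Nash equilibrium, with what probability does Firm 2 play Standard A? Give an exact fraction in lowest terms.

1/2

Firm 2's mix q on Standard B must make Firm 1 indifferent between Standard B and Standard A.
Firm 1's payoff from Standard B: 5q + 3(1−q). From Standard A: 4q + 4(1−q).
Set equal: 1q = 1(1−q) → q = 1/2.
Probability on Standard A is 1 − 1/2 = 1/2.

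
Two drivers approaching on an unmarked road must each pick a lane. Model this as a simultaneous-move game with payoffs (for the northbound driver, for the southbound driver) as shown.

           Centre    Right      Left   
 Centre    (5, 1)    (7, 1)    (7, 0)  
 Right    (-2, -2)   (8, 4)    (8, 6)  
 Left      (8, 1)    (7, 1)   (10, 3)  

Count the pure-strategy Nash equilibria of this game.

1

Both Left: the northbound driver gets 10 (best alternative 8); the southbound driver gets 3 (best alternative 1). Neither deviates — NE.
Both Right is not a NE: the southbound driver would switch to Left (6 > 4).
No other cell survives both best-response checks, so there is 1 pure NE.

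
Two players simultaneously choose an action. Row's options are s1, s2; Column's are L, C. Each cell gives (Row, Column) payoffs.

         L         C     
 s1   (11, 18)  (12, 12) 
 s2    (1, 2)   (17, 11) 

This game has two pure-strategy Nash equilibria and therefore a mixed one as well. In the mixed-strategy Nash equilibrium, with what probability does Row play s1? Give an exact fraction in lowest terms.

3/5

Row's mix p on s1 must make Column indifferent between L and C.
Column's payoff from L: 18p + 2(1−p). From C: 12p + 11(1−p).
Set equal: 6p = 9(1−p) → p = 9/15 = 3/5.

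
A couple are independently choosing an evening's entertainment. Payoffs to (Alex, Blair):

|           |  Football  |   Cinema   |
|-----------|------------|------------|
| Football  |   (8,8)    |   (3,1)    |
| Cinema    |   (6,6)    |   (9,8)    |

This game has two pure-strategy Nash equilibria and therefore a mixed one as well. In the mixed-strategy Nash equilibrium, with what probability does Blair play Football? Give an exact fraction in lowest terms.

3/4

Blair's mix q on Football must make Alex indifferent between Football and Cinema.
Alex's payoff from Football: 8q + 3(1−q). From Cinema: 6q + 9(1−q).
Set equal: 2q = 6(1−q) → q = 6/8 = 3/4.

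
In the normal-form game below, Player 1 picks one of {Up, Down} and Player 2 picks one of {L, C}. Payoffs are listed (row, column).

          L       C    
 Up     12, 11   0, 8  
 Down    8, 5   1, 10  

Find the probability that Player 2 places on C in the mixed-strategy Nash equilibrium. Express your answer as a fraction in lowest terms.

4/5

Player 2's mix q on L must make Player 1 indifferent between Up and Down.
Player 1's payoff from Up: 12q + 0(1−q). From Down: 8q + 1(1−q).
Set equal: 4q = 1(1−q) → q = 1/5.
Probability on C is 1 − 1/5 = 4/5.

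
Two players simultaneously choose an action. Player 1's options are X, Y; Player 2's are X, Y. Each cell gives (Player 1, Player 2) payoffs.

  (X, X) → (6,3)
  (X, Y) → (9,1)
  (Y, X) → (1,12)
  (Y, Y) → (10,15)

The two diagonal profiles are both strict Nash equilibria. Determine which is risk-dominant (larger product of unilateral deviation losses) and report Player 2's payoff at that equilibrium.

3

At both X: Player 1 loses 6 − 1 = 5 by deviating; Player 2 loses 3 − 1 = 2. Product = 5·2 = 10.
At both Y: Player 1 loses 10 − 9 = 1 by deviating; Player 2 loses 15 − 12 = 3. Product = 1·3 = 3.
10 > 3, so both X is risk-dominant. Player 2's payoff there is 3.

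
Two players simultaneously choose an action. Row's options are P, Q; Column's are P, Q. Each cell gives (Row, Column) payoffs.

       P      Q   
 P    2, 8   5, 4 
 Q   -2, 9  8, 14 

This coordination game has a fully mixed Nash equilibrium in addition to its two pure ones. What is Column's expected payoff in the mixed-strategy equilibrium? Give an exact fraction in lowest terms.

76/9

Row mixes with probability p on P, chosen so Column is indifferent: 8p + 9(1−p) = 4p + 14(1−p) gives p = 5/9.
Column's expected payoff is 8·5/9 + 9·4/9 = 76/9.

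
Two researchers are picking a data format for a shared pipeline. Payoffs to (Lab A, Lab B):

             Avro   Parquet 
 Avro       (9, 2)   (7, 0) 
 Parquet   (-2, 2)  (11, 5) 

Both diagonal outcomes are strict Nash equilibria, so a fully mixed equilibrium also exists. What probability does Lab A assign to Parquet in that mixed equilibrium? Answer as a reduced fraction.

2/5

Lab A's mix p on Avro must make Lab B indifferent between Avro and Parquet.
Lab B's payoff from Avro: 2p + 2(1−p). From Parquet: 0p + 5(1−p).
Set equal: 2p = 3(1−p) → p = 3/5.
Probability on Parquet is 1 − 3/5 = 2/5.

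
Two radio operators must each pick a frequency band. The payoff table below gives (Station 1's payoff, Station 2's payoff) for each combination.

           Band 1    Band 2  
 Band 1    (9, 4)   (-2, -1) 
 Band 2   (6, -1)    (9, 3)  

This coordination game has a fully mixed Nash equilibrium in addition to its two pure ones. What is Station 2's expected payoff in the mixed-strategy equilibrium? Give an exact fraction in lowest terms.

11/9

Station 1 mixes with probability p on Band 1, chosen so Station 2 is indifferent: 4p + (-1)(1−p) = (-1)p + 3(1−p) gives p = 4/9.
Station 2's expected payoff is 4·4/9 + (-1)·5/9 = 11/9.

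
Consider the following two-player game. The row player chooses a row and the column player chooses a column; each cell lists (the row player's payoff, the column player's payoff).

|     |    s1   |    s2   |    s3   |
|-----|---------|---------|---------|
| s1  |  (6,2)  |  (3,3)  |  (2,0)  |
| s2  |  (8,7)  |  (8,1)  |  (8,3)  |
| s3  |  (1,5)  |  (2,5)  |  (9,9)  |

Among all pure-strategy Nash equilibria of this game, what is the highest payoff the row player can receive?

9

(s2, s1) is a pure NE (the row player: 8 ≥ 6; the column player: 7 ≥ 3). The row player gets 8.
Both s3 is a pure NE (the row player: 9 ≥ 8; the column player: 9 ≥ 5). The row player gets 9.
Every other cell has a profitable deviation for at least one player. Highest of {8, 9} is 9.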